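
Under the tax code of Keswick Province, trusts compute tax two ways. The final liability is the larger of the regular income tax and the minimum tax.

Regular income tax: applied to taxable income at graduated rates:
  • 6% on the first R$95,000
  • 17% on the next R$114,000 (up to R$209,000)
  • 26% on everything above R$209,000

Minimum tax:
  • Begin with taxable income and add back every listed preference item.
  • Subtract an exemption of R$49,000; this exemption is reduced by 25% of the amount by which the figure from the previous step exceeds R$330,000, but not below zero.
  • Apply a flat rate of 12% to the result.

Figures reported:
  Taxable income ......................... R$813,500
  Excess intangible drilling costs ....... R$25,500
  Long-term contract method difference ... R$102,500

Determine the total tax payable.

Regular income tax:
  R$95,000 × 6% = R$5,700
  R$114,000 × 17% = R$19,380
  R$604,500 × 26% = R$157,170
  → R$182,250

Minimum tax:
  Adjusted income: R$813,500 + R$25,500 + R$102,500 = R$941,500
  Exemption: 25% × (R$941,500 − R$330,000) = R$152,875 ≥ R$49,000, so the exemption is fully phased out
  Base: R$941,500 − R$0 = R$941,500
  R$941,500 × 12% = R$112,980

R$182,250 > R$112,980, so the regular income tax governs.

R$182,250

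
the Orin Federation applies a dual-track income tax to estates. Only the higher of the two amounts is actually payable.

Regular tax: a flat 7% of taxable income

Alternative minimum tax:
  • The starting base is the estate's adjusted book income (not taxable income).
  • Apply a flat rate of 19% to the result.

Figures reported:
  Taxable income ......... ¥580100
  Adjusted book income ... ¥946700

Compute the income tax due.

¥179873

Alternative minimum tax:
  Base (adjusted book income): ¥946700
  ¥946700 × 19% = ¥179873

Regular tax:
  ¥580100 × 7% = ¥40607

¥179873 > ¥40607, so the alternative minimum tax is the binding amount.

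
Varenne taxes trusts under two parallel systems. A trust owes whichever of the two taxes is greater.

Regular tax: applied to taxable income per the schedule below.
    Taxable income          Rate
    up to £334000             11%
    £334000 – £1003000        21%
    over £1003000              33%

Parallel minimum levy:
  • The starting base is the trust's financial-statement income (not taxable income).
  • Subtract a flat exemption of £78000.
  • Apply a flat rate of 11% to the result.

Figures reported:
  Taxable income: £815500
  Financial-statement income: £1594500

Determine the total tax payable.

£166815

Regular tax:
  £334000 × 11% = £36740
  £481500 × 21% = £101115
  → £137855

Parallel minimum levy:
  Base (financial-statement income): £1594500
  Less exemption £78000 → base £1516500
  £1516500 × 11% = £166815

£166815 > £137855, so the parallel minimum levy is the binding amount.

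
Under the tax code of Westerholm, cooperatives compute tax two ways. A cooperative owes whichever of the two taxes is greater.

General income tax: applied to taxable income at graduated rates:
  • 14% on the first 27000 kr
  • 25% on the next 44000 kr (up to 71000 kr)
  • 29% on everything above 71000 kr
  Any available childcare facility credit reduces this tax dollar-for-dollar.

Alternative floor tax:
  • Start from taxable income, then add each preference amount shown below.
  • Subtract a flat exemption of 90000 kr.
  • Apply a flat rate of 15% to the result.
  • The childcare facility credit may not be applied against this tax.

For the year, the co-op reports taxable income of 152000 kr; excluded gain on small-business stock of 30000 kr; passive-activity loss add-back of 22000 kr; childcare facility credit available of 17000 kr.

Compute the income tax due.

General income tax:
  27000 kr × 14% = 3780 kr
  44000 kr × 25% = 11000 kr
  81000 kr × 29% = 23490 kr
  → 38270 kr
  Less childcare facility credit 17000 kr → 21270 kr

Alternative floor tax:
  Adjusted income: 152000 kr + 30000 kr + 22000 kr = 204000 kr
  Less exemption 90000 kr → base 114000 kr
  114000 kr × 15% = 17100 kr

21270 kr > 17100 kr, so the general income tax governs.

21270 kr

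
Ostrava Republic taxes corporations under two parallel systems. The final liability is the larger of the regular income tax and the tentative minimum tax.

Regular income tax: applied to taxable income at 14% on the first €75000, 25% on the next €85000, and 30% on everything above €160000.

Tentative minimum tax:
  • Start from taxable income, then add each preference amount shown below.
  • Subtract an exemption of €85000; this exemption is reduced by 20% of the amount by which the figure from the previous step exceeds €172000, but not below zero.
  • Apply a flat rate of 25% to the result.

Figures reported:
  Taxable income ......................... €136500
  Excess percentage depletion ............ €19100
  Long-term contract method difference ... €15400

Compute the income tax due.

Regular income tax:
  €75000 × 14% = €10500
  €61500 × 25% = €15375
  → €25875

Tentative minimum tax:
  Adjusted income: €136500 + €19100 + €15400 = €171000
  Exemption: €171000 ≤ €172000, so full €85000 applies
  Base: €171000 − €85000 = €86000
  €86000 × 25% = €21500

€25875 > €21500, so the regular income tax governs.

€25875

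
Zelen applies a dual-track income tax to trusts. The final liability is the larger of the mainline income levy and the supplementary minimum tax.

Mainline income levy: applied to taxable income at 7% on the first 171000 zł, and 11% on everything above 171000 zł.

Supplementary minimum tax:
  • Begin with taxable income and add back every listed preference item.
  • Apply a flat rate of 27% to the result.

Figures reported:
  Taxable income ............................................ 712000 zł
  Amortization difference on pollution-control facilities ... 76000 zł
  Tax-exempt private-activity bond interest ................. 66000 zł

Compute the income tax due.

Mainline income levy:
  171000 zł × 7% = 11970 zł
  541000 zł × 11% = 59510 zł
  → 71480 zł

Supplementary minimum tax:
  Adjusted income: 712000 zł + 76000 zł + 66000 zł = 854000 zł
  854000 zł × 27% = 230580 zł

230580 zł > 71480 zł, so the supplementary minimum tax is the binding amount.

230580 zł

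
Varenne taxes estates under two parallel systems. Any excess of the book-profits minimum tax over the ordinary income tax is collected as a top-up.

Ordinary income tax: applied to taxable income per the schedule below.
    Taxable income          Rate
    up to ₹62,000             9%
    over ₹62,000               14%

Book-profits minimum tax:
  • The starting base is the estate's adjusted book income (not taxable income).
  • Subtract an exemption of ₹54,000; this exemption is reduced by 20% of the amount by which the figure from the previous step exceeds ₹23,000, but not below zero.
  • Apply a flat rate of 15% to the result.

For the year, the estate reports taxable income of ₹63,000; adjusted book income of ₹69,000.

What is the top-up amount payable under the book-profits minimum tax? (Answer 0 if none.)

₹0

Ordinary income tax:
  ₹62,000 × 9% = ₹5,580
  ₹1,000 × 14% = ₹140
  → ₹5,720

Book-profits minimum tax:
  Base (adjusted book income): ₹69,000
  Exemption: ₹54,000 − 20% × (₹69,000 − ₹23,000) = ₹54,000 − ₹9,200 = ₹44,800
  Base: ₹69,000 − ₹44,800 = ₹24,200
  ₹24,200 × 15% = ₹3,630

₹3,630 ≤ ₹5,720, so no add-on is due.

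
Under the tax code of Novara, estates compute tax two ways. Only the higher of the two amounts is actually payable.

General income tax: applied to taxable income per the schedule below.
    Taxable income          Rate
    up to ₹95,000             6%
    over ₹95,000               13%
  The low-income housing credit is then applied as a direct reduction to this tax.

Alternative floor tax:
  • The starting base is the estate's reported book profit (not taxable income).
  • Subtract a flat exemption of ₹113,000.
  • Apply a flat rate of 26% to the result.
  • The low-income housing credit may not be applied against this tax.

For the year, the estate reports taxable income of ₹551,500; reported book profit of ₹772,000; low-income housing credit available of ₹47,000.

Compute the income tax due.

General income tax:
  ₹95,000 × 6% = ₹5,700
  ₹456,500 × 13% = ₹59,345
  → ₹65,045
  Less low-income housing credit ₹47,000 → ₹18,045

Alternative floor tax:
  Base (reported book profit): ₹772,000
  Less exemption ₹113,000 → base ₹659,000
  ₹659,000 × 26% = ₹171,340

₹171,340 > ₹18,045, so the alternative floor tax is the binding amount.

₹171,340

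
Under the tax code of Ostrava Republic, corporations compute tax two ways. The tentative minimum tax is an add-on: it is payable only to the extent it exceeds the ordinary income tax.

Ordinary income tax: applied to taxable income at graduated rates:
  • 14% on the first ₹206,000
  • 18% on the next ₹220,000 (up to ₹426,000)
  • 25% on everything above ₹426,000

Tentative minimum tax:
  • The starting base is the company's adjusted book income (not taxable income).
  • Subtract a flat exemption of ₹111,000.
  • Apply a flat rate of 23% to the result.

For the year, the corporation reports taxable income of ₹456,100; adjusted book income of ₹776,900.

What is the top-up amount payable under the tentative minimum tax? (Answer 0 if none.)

Tentative minimum tax:
  Base (adjusted book income): ₹776,900
  Less exemption ₹111,000 → base ₹665,900
  ₹665,900 × 23% = ₹153,157

Ordinary income tax:
  ₹206,000 × 14% = ₹28,840
  ₹220,000 × 18% = ₹39,600
  ₹30,100 × 25% = ₹7,525
  → ₹75,965

Excess of tentative minimum tax over ordinary income tax: ₹153,157 − ₹75,965 = ₹77,192.

₹77,192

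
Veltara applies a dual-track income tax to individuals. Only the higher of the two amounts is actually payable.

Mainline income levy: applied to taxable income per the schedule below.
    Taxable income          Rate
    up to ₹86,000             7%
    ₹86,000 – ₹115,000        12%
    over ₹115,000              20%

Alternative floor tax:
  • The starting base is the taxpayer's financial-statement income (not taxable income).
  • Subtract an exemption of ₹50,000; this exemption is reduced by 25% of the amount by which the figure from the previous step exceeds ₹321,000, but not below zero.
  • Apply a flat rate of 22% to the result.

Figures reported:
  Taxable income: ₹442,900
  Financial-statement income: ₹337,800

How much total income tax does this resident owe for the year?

₹75,080

Mainline income levy:
  ₹86,000 × 7% = ₹6,020
  ₹29,000 × 12% = ₹3,480
  ₹327,900 × 20% = ₹65,580
  → ₹75,080

Alternative floor tax:
  Base (financial-statement income): ₹337,800
  Exemption: ₹50,000 − 25% × (₹337,800 − ₹321,000) = ₹50,000 − ₹4,200 = ₹45,800
  Base: ₹337,800 − ₹45,800 = ₹292,000
  ₹292,000 × 22% = ₹64,240

₹75,080 > ₹64,240, so the mainline income levy governs.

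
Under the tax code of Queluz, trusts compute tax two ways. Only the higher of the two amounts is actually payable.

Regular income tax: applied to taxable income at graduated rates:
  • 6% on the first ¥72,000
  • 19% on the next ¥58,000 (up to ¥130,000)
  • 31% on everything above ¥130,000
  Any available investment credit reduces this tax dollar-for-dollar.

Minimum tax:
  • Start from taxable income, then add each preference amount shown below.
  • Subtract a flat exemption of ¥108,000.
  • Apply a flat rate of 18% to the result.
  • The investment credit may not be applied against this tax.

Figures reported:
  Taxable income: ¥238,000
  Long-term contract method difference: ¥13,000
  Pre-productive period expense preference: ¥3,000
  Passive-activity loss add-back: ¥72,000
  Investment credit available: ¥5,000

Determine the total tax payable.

¥43,820

Minimum tax:
  Adjusted income: ¥238,000 + ¥13,000 + ¥3,000 + ¥72,000 = ¥326,000
  Less exemption ¥108,000 → base ¥218,000
  ¥218,000 × 18% = ¥39,240

Regular income tax:
  ¥72,000 × 6% = ¥4,320
  ¥58,000 × 19% = ¥11,020
  ¥108,000 × 31% = ¥33,480
  → ¥48,820
  Less investment credit ¥5,000 → ¥43,820

¥43,820 > ¥39,240, so the regular income tax governs.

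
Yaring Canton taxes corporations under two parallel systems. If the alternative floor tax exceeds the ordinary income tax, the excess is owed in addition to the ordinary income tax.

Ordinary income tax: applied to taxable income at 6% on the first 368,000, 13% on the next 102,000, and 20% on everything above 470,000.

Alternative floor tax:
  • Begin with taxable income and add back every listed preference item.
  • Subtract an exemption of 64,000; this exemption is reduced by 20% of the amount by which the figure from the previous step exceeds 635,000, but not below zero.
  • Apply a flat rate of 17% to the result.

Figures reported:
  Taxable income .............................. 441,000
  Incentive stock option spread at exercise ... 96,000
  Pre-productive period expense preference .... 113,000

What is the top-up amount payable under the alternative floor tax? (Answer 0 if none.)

68,560

Alternative floor tax:
  Adjusted income: 441,000 + 96,000 + 113,000 = 650,000
  Exemption: 64,000 − 20% × (650,000 − 635,000) = 64,000 − 3,000 = 61,000
  Base: 650,000 − 61,000 = 589,000
  589,000 × 17% = 100,130

Ordinary income tax:
  368,000 × 6% = 22,080
  73,000 × 13% = 9,490
  → 31,570

Excess of alternative floor tax over ordinary income tax: 100,130 − 31,570 = 68,560.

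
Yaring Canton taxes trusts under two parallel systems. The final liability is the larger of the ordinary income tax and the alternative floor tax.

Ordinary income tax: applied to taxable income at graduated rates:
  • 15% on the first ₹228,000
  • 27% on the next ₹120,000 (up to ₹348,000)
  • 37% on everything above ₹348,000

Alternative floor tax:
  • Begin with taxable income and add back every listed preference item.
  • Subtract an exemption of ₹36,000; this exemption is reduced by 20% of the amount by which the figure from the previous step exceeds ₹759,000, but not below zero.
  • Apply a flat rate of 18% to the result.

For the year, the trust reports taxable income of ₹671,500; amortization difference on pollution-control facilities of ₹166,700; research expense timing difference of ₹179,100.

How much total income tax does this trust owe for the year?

Ordinary income tax:
  ₹228,000 × 15% = ₹34,200
  ₹120,000 × 27% = ₹32,400
  ₹323,500 × 37% = ₹119,695
  → ₹186,295

Alternative floor tax:
  Adjusted income: ₹671,500 + ₹166,700 + ₹179,100 = ₹1,017,300
  Exemption: 20% × (₹1,017,300 − ₹759,000) = ₹51,660 ≥ ₹36,000, so the exemption is fully phased out
  Base: ₹1,017,300 − ₹0 = ₹1,017,300
  ₹1,017,300 × 18% = ₹183,114

₹186,295 > ₹183,114, so the ordinary income tax governs.

₹186,295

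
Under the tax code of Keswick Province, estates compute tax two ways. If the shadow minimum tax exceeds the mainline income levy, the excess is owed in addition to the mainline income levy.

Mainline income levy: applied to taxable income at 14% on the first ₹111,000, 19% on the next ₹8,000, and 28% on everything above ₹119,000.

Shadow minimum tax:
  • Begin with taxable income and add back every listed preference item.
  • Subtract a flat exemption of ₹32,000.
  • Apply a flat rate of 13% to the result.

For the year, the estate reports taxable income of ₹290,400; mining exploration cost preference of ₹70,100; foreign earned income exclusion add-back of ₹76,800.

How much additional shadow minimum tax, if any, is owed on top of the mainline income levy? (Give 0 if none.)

₹0

Shadow minimum tax:
  Adjusted income: ₹290,400 + ₹70,100 + ₹76,800 = ₹437,300
  Less exemption ₹32,000 → base ₹405,300
  ₹405,300 × 13% = ₹52,689

Mainline income levy:
  ₹111,000 × 14% = ₹15,540
  ₹8,000 × 19% = ₹1,520
  ₹171,400 × 28% = ₹47,992
  → ₹65,052

₹52,689 ≤ ₹65,052, so no add-on is due.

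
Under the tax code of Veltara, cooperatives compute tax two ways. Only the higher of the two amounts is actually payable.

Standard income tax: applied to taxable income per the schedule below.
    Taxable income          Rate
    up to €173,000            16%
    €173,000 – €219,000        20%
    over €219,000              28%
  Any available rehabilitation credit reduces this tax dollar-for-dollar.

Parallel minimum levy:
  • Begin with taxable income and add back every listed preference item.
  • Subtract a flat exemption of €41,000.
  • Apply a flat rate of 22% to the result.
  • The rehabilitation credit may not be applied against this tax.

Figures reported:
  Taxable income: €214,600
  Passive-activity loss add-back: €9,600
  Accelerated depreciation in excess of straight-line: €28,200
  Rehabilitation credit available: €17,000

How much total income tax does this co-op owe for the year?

€46,508

Parallel minimum levy:
  Adjusted income: €214,600 + €9,600 + €28,200 = €252,400
  Less exemption €41,000 → base €211,400
  €211,400 × 22% = €46,508

Standard income tax:
  €173,000 × 16% = €27,680
  €41,600 × 20% = €8,320
  → €36,000
  Less rehabilitation credit €17,000 → €19,000

€46,508 > €19,000, so the parallel minimum levy is the binding amount.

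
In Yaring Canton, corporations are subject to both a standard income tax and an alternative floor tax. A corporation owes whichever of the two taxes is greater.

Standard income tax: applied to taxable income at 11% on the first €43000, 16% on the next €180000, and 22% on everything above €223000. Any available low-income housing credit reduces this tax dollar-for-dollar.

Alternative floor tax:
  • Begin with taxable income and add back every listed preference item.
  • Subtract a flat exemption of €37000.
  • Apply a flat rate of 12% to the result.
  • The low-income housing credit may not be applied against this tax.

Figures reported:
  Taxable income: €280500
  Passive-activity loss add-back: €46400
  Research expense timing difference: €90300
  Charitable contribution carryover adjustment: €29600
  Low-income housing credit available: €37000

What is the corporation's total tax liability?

Standard income tax:
  €43000 × 11% = €4730
  €180000 × 16% = €28800
  €57500 × 22% = €12650
  → €46180
  Less low-income housing credit €37000 → €9180

Alternative floor tax:
  Adjusted income: €280500 + €46400 + €90300 + €29600 = €446800
  Less exemption €37000 → base €409800
  €409800 × 12% = €49176

€49176 > €9180, so the alternative floor tax is the binding amount.

€49176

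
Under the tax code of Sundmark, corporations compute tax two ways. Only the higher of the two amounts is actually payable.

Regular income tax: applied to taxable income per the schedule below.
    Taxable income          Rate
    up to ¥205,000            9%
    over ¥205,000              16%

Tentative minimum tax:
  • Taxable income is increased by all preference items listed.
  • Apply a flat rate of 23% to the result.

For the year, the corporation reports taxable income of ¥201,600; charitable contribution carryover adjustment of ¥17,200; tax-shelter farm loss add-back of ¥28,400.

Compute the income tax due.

Tentative minimum tax:
  Adjusted income: ¥201,600 + ¥17,200 + ¥28,400 = ¥247,200
  ¥247,200 × 23% = ¥56,856

Regular income tax:
  ¥201,600 × 9% = ¥18,144

¥56,856 > ¥18,144, so the tentative minimum tax is the binding amount.

¥56,856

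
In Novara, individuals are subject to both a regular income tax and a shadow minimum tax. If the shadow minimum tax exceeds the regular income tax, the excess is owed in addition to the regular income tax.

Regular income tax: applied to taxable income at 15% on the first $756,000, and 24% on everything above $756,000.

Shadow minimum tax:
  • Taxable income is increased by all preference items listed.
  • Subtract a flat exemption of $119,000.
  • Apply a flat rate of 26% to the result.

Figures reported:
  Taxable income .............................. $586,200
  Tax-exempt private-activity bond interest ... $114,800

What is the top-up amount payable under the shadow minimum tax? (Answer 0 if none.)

$63,390

Regular income tax:
  $586,200 × 15% = $87,930

Shadow minimum tax:
  Adjusted income: $586,200 + $114,800 = $701,000
  Less exemption $119,000 → base $582,000
  $582,000 × 26% = $151,320

Excess of shadow minimum tax over regular income tax: $151,320 − $87,930 = $63,390.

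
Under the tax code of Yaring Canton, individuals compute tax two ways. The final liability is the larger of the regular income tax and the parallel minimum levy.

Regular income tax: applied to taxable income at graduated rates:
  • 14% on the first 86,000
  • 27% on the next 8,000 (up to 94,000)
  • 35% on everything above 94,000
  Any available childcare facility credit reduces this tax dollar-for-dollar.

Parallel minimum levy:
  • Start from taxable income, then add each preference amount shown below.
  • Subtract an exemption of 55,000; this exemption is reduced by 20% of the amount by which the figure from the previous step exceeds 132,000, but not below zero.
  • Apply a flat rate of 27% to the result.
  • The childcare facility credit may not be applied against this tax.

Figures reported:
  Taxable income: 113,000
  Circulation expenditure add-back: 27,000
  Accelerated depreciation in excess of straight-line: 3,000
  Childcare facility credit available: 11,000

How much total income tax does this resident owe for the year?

24,354

Regular income tax:
  86,000 × 14% = 12,040
  8,000 × 27% = 2,160
  19,000 × 35% = 6,650
  → 20,850
  Less childcare facility credit 11,000 → 9,850

Parallel minimum levy:
  Adjusted income: 113,000 + 27,000 + 3,000 = 143,000
  Exemption: 55,000 − 20% × (143,000 − 132,000) = 55,000 − 2,200 = 52,800
  Base: 143,000 − 52,800 = 90,200
  90,200 × 27% = 24,354

24,354 > 9,850, so the parallel minimum levy is the binding amount.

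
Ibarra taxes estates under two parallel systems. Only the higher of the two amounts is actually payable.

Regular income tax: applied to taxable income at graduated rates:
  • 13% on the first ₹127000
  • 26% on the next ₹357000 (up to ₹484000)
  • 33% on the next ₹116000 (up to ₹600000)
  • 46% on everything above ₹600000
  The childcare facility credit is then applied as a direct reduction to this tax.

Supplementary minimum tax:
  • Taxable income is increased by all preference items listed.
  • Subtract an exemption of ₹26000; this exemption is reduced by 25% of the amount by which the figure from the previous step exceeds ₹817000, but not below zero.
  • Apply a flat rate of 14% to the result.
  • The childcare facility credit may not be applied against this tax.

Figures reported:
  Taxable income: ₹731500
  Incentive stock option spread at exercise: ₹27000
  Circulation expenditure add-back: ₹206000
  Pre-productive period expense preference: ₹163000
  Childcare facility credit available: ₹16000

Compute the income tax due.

Supplementary minimum tax:
  Adjusted income: ₹731500 + ₹27000 + ₹206000 + ₹163000 = ₹1127500
  Exemption: 25% × (₹1127500 − ₹817000) = ₹77625 ≥ ₹26000, so the exemption is fully phased out
  Base: ₹1127500 − ₹0 = ₹1127500
  ₹1127500 × 14% = ₹157850

Regular income tax:
  ₹127000 × 13% = ₹16510
  ₹357000 × 26% = ₹92820
  ₹116000 × 33% = ₹38280
  ₹131500 × 46% = ₹60490
  → ₹208100
  Less childcare facility credit ₹16000 → ₹192100

₹192100 > ₹157850, so the regular income tax governs.

₹192100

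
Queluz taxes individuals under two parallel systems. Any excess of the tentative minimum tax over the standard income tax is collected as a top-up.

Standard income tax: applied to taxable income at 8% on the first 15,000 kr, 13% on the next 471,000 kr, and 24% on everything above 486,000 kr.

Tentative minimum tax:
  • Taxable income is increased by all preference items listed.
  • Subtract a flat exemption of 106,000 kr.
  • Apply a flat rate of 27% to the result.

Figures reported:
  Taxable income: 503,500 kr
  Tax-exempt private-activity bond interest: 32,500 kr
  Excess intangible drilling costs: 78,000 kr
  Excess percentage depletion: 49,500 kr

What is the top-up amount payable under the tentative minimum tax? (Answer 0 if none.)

Standard income tax:
  15,000 kr × 8% = 1,200 kr
  471,000 kr × 13% = 61,230 kr
  17,500 kr × 24% = 4,200 kr
  → 66,630 kr

Tentative minimum tax:
  Adjusted income: 503,500 kr + 32,500 kr + 78,000 kr + 49,500 kr = 663,500 kr
  Less exemption 106,000 kr → base 557,500 kr
  557,500 kr × 27% = 150,525 kr

Excess of tentative minimum tax over standard income tax: 150,525 kr − 66,630 kr = 83,895 kr.

83,895 kr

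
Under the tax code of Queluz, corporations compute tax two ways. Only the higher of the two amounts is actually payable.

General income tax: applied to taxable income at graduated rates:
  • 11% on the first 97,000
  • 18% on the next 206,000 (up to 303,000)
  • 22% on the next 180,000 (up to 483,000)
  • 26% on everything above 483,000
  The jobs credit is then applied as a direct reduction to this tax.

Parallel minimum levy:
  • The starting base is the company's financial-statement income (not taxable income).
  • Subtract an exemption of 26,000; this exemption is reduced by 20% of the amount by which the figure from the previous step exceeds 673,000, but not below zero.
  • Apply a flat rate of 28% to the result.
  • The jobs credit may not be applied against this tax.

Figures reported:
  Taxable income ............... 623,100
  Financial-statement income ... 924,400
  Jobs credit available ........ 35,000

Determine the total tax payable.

Parallel minimum levy:
  Base (financial-statement income): 924,400
  Exemption: 20% × (924,400 − 673,000) = 50,280 ≥ 26,000, so the exemption is fully phased out
  Base: 924,400 − 0 = 924,400
  924,400 × 28% = 258,832

General income tax:
  97,000 × 11% = 10,670
  206,000 × 18% = 37,080
  180,000 × 22% = 39,600
  140,100 × 26% = 36,426
  → 123,776
  Less jobs credit 35,000 → 88,776

258,832 > 88,776, so the parallel minimum levy is the binding amount.

258,832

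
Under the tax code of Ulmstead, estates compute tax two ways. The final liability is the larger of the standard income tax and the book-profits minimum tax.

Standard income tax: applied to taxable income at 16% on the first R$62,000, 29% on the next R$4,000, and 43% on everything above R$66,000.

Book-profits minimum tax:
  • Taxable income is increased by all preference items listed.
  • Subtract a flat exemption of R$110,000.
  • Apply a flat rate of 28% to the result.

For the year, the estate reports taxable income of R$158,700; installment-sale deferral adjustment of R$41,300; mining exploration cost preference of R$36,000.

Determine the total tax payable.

Book-profits minimum tax:
  Adjusted income: R$158,700 + R$41,300 + R$36,000 = R$236,000
  Less exemption R$110,000 → base R$126,000
  R$126,000 × 28% = R$35,280

Standard income tax:
  R$62,000 × 16% = R$9,920
  R$4,000 × 29% = R$1,160
  R$92,700 × 43% = R$39,861
  → R$50,941

R$50,941 > R$35,280, so the standard income tax governs.

R$50,941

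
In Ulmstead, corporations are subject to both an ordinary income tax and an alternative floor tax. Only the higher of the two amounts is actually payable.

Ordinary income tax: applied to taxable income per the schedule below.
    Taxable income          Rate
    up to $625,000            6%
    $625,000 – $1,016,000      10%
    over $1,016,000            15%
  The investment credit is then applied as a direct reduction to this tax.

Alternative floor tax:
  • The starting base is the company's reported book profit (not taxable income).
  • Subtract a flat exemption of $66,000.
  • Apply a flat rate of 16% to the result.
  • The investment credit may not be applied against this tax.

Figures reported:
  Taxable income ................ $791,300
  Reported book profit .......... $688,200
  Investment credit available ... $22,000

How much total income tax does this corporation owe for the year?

$99,552

Alternative floor tax:
  Base (reported book profit): $688,200
  Less exemption $66,000 → base $622,200
  $622,200 × 16% = $99,552

Ordinary income tax:
  $625,000 × 6% = $37,500
  $166,300 × 10% = $16,630
  → $54,130
  Less investment credit $22,000 → $32,130

$99,552 > $32,130, so the alternative floor tax is the binding amount.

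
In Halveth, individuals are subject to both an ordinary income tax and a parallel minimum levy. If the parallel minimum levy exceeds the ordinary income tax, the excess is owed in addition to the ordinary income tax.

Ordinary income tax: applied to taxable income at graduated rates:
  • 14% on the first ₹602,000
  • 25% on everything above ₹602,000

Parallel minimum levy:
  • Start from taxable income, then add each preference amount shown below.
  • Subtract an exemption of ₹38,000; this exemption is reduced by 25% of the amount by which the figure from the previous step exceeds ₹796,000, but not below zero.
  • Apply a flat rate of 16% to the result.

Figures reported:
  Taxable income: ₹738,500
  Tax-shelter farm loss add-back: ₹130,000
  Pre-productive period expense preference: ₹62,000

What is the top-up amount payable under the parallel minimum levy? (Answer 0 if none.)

Parallel minimum levy:
  Adjusted income: ₹738,500 + ₹130,000 + ₹62,000 = ₹930,500
  Exemption: ₹38,000 − 25% × (₹930,500 − ₹796,000) = ₹38,000 − ₹33,625 = ₹4,375
  Base: ₹930,500 − ₹4,375 = ₹926,125
  ₹926,125 × 16% = ₹148,180

Ordinary income tax:
  ₹602,000 × 14% = ₹84,280
  ₹136,500 × 25% = ₹34,125
  → ₹118,405

Excess of parallel minimum levy over ordinary income tax: ₹148,180 − ₹118,405 = ₹29,775.

₹29,775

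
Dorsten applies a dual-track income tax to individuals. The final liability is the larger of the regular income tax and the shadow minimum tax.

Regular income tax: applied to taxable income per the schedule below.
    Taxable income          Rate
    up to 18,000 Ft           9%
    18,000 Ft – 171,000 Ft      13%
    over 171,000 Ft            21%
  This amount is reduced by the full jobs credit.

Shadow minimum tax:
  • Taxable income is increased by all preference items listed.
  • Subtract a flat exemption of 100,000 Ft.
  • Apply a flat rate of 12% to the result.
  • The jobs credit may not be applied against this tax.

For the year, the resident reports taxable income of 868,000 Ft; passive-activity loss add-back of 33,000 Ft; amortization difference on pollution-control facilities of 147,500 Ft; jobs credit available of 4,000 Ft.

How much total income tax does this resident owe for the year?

163,880 Ft

Regular income tax:
  18,000 Ft × 9% = 1,620 Ft
  153,000 Ft × 13% = 19,890 Ft
  697,000 Ft × 21% = 146,370 Ft
  → 167,880 Ft
  Less jobs credit 4,000 Ft → 163,880 Ft

Shadow minimum tax:
  Adjusted income: 868,000 Ft + 33,000 Ft + 147,500 Ft = 1,048,500 Ft
  Less exemption 100,000 Ft → base 948,500 Ft
  948,500 Ft × 12% = 113,820 Ft

163,880 Ft > 113,820 Ft, so the regular income tax governs.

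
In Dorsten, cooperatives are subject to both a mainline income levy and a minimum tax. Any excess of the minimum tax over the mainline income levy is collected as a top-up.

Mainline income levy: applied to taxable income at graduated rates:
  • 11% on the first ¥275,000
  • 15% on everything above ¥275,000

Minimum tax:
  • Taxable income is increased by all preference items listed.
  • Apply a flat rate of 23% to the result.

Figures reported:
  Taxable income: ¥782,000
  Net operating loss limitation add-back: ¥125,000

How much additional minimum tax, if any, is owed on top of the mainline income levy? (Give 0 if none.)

Minimum tax:
  Adjusted income: ¥782,000 + ¥125,000 = ¥907,000
  ¥907,000 × 23% = ¥208,610

Mainline income levy:
  ¥275,000 × 11% = ¥30,250
  ¥507,000 × 15% = ¥76,050
  → ¥106,300

Excess of minimum tax over mainline income levy: ¥208,610 − ¥106,300 = ¥102,310.

¥102,310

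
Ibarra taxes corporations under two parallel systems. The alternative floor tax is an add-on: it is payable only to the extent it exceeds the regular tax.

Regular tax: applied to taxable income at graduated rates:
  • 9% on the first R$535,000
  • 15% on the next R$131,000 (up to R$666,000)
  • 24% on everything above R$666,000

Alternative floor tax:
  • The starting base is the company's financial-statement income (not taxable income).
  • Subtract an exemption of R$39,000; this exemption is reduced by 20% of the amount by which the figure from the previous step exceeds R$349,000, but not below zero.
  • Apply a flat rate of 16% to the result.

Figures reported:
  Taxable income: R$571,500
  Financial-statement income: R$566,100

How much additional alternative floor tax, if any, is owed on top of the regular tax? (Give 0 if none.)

R$36,951

Alternative floor tax:
  Base (financial-statement income): R$566,100
  Exemption: 20% × (R$566,100 − R$349,000) = R$43,420 ≥ R$39,000, so the exemption is fully phased out
  Base: R$566,100 − R$0 = R$566,100
  R$566,100 × 16% = R$90,576

Regular tax:
  R$535,000 × 9% = R$48,150
  R$36,500 × 15% = R$5,475
  → R$53,625

Excess of alternative floor tax over regular tax: R$90,576 − R$53,625 = R$36,951.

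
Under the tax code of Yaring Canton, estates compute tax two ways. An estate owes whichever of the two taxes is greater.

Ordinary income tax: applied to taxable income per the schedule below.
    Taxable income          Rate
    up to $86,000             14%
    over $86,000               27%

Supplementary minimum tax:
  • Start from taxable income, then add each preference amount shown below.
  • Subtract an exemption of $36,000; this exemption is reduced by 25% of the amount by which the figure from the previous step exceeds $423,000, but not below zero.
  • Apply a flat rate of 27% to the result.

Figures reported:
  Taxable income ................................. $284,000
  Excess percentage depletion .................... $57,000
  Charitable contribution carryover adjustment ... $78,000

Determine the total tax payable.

$103,410

Supplementary minimum tax:
  Adjusted income: $284,000 + $57,000 + $78,000 = $419,000
  Exemption: $419,000 ≤ $423,000, so full $36,000 applies
  Base: $419,000 − $36,000 = $383,000
  $383,000 × 27% = $103,410

Ordinary income tax:
  $86,000 × 14% = $12,040
  $198,000 × 27% = $53,460
  → $65,500

$103,410 > $65,500, so the supplementary minimum tax is the binding amount.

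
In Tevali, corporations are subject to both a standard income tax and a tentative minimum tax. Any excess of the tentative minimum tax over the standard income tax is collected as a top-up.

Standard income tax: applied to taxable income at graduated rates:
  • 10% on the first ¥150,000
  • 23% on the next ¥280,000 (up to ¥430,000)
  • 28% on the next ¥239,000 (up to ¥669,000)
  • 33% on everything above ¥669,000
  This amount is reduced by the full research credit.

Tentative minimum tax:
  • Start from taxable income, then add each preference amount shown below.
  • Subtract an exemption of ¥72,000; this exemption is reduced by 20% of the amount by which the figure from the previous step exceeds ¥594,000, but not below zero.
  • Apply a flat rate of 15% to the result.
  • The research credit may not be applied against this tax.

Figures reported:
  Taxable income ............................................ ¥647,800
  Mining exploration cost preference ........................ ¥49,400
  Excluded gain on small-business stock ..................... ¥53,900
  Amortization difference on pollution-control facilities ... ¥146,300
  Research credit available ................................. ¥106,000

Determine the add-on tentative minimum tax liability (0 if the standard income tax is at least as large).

¥98,528

Standard income tax:
  ¥150,000 × 10% = ¥15,000
  ¥280,000 × 23% = ¥64,400
  ¥217,800 × 28% = ¥60,984
  → ¥140,384
  Less research credit ¥106,000 → ¥34,384

Tentative minimum tax:
  Adjusted income: ¥647,800 + ¥49,400 + ¥53,900 + ¥146,300 = ¥897,400
  Exemption: ¥72,000 − 20% × (¥897,400 − ¥594,000) = ¥72,000 − ¥60,680 = ¥11,320
  Base: ¥897,400 − ¥11,320 = ¥886,080
  ¥886,080 × 15% = ¥132,912

Excess of tentative minimum tax over standard income tax: ¥132,912 − ¥34,384 = ¥98,528.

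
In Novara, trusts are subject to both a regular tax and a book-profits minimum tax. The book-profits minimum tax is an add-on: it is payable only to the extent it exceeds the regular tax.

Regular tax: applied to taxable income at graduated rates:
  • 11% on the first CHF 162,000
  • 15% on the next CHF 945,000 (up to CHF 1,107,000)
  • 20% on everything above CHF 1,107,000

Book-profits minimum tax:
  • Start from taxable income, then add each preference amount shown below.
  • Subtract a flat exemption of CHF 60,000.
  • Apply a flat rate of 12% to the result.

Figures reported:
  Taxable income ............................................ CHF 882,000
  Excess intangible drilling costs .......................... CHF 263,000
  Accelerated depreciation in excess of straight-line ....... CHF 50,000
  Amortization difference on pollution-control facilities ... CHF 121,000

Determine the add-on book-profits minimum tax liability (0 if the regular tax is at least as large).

CHF 24,900

Regular tax:
  CHF 162,000 × 11% = CHF 17,820
  CHF 720,000 × 15% = CHF 108,000
  → CHF 125,820

Book-profits minimum tax:
  Adjusted income: CHF 882,000 + CHF 263,000 + CHF 50,000 + CHF 121,000 = CHF 1,316,000
  Less exemption CHF 60,000 → base CHF 1,256,000
  CHF 1,256,000 × 12% = CHF 150,720

Excess of book-profits minimum tax over regular tax: CHF 150,720 − CHF 125,820 = CHF 24,900.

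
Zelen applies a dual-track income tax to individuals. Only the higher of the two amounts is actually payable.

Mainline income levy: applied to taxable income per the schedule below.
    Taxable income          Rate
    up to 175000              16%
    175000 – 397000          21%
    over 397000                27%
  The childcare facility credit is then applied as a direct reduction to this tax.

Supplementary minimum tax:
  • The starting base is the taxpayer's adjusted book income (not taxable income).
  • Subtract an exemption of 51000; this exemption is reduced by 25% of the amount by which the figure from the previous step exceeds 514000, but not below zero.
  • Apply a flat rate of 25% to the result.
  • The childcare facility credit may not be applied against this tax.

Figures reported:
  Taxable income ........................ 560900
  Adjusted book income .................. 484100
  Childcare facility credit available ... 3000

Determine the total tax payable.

Mainline income levy:
  175000 × 16% = 28000
  222000 × 21% = 46620
  163900 × 27% = 44253
  → 118873
  Less childcare facility credit 3000 → 115873

Supplementary minimum tax:
  Base (adjusted book income): 484100
  Exemption: 484100 ≤ 514000, so full 51000 applies
  Base: 484100 − 51000 = 433100
  433100 × 25% = 108275

115873 > 108275, so the mainline income levy governs.

115873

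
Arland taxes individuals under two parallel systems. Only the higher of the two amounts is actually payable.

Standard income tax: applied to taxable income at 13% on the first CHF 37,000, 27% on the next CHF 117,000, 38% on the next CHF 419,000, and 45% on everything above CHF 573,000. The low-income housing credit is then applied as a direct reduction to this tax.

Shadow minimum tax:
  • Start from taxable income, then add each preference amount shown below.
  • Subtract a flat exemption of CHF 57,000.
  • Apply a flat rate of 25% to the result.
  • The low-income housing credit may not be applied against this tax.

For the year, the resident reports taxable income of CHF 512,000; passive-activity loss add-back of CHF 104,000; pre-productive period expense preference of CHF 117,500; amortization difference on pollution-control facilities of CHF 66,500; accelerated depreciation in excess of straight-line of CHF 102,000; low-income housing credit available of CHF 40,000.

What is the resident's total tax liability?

Shadow minimum tax:
  Adjusted income: CHF 512,000 + CHF 104,000 + CHF 117,500 + CHF 66,500 + CHF 102,000 = CHF 902,000
  Less exemption CHF 57,000 → base CHF 845,000
  CHF 845,000 × 25% = CHF 211,250

Standard income tax:
  CHF 37,000 × 13% = CHF 4,810
  CHF 117,000 × 27% = CHF 31,590
  CHF 358,000 × 38% = CHF 136,040
  → CHF 172,440
  Less low-income housing credit CHF 40,000 → CHF 132,440

CHF 211,250 > CHF 132,440, so the shadow minimum tax is the binding amount.

CHF 211,250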